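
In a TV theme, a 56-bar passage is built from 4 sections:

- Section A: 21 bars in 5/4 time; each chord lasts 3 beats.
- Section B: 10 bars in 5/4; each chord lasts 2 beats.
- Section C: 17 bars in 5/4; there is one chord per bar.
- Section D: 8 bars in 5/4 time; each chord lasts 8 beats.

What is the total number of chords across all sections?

A: 21·5 = 105 beats, 105/3 = 35 chords.
B: 10·5 = 50 beats, 50/2 = 25 chords.
C: 17·5 = 85 beats, 85/5 = 17 chords.
D: 8·5 = 40 beats, 40/8 = 5 chords.
Total: 35 + 25 + 17 + 5 = 82.

82 chords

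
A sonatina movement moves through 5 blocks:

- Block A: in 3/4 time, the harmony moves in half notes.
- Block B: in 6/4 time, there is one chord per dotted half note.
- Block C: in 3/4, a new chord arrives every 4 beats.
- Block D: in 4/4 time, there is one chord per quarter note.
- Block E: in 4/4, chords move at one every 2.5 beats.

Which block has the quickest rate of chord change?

Block D

A: 3 beats/bar ÷ 2 beats/chord = 1.5 chords/bar.
B: 6 beats/bar ÷ 3 beats/chord = 2 chords/bar.
C: 3 beats/bar ÷ 4 beats/chord = 0.75 chords/bar.
D: 4 beats/bar ÷ 1 beat/chord = 4 chords/bar.
E: 4 beats/bar ÷ 2.5 beats/chord = 1.6 chords/bar.
Fastest is D at 4 chords/bar.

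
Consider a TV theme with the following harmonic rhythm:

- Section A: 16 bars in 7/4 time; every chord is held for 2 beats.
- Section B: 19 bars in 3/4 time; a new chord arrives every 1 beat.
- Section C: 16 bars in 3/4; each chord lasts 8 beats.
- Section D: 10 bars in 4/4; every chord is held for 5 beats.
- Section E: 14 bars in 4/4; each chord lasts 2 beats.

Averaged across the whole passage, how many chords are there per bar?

A: 16 × 7 = 112 beats ÷ 2 = 56 chords.
B: 19 × 3 = 57 beats ÷ 1 = 57 chords.
C: 16 × 3 = 48 beats ÷ 8 = 6 chords.
D: 10 × 4 = 40 beats ÷ 5 = 8 chords.
E: 14 × 4 = 56 beats ÷ 2 = 28 chords.
Overall: 155 chords over 75 bars → 155/75 = 31/15 chords per bar.

31/15 chords per bar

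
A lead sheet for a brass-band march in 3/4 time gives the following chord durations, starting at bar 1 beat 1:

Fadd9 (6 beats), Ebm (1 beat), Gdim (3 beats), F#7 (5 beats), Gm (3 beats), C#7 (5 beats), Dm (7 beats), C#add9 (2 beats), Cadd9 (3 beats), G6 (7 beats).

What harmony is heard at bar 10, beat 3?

Dm

Beat 3 of bar 10 is beat (10−1)×3 + 3 = 30 overall.
Running totals: Fadd9 ends at 6, Ebm ends at 7, Gdim ends at 10, F#7 ends at 15, Gm ends at 18, C#7 ends at 23, Dm ends at 30.
Beat 30 falls within Dm.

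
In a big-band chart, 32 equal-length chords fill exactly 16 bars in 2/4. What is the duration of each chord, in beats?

16 bars × 2 beats/bar = 32 beats total.
32 beats ÷ 32 chords = 1 beats per chord.
(That is a quarter note.)

1 beat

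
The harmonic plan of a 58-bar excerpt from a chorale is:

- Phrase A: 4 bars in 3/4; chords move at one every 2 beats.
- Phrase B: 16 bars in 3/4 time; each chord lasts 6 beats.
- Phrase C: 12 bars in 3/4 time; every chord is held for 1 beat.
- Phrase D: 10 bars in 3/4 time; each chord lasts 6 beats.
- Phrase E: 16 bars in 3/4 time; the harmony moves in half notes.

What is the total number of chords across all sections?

A: 4·3 = 12 beats, 12/2 = 6 chords.
B: 16·3 = 48 beats, 48/6 = 8 chords.
C: 12·3 = 36 beats, 36/1 = 36 chords.
D: 10·3 = 30 beats, 30/6 = 5 chords.
E: 16·3 = 48 beats, 48/2 = 24 chords.
Total: 6 + 8 + 36 + 5 + 24 = 79.

79 chords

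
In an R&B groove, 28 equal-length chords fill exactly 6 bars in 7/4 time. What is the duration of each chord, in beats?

1.5 beats

6 bars × 7 beats/bar = 42 beats total.
42 beats ÷ 28 chords = 1.5 beats per chord.
(That is a dotted quarter note.)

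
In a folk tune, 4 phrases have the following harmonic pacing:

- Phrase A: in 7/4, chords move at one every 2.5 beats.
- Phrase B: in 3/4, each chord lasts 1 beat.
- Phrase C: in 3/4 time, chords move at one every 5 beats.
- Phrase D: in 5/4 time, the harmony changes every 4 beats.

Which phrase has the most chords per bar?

A: 7 beats/bar ÷ 2.5 beats/chord = 2.8 chords/bar.
B: 3 beats/bar ÷ 1 beat/chord = 3 chords/bar.
C: 3 beats/bar ÷ 5 beats/chord = 0.6 chords/bar.
D: 5 beats/bar ÷ 4 beats/chord = 1.25 chords/bar.
Fastest is B at 3 chords/bar.

Phrase B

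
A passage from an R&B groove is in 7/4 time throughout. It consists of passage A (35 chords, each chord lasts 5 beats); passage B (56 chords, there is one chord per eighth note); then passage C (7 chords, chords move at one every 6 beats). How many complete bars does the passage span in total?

35 bars

A: 35 × 5 = 175 beats = 25 bars.
B: 56 × 0.5 = 28 beats = 4 bars.
C: 7 × 6 = 42 beats = 6 bars.
Total: 25 + 4 + 6 = 35 bars.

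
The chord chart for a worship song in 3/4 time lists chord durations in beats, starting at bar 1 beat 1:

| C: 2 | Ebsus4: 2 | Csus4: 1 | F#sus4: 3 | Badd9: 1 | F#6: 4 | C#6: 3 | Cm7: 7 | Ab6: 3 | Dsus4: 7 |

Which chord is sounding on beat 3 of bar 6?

Beat 3 of bar 6 is beat (6−1)×3 + 3 = 18 overall.
Running totals: C ends at 2, Ebsus4 ends at 4, Csus4 ends at 5, F#sus4 ends at 8, Badd9 ends at 9, F#6 ends at 13, C#6 ends at 16, Cm7 ends at 23.
Beat 18 falls within Cm7.

Cm7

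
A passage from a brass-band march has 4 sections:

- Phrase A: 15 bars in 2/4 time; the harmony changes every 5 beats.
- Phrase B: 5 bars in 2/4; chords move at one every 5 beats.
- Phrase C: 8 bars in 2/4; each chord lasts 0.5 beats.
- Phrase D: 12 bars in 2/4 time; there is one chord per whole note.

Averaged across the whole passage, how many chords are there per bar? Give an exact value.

1.15 chords per bar

A: 15 × 2 = 30 beats ÷ 5 = 6 chords.
B: 5 × 2 = 10 beats ÷ 5 = 2 chords.
C: 8 × 2 = 16 beats ÷ 0.5 = 32 chords.
D: 12 × 2 = 24 beats ÷ 4 = 6 chords.
Overall: 46 chords over 40 bars → 46/40 = 1.15 chords per bar.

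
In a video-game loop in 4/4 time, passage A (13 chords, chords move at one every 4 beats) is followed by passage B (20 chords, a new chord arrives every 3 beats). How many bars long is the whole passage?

28 bars

A: 13 × 4 = 52 beats = 13 bars.
B: 20 × 3 = 60 beats = 15 bars.
Total: 13 + 15 = 28 bars.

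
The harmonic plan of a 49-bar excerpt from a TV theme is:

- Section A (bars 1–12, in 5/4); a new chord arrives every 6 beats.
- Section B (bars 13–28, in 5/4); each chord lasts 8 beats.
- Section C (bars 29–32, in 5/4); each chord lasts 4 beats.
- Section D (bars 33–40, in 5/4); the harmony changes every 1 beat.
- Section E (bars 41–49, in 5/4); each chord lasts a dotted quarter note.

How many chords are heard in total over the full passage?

A has 60 beats and chords last 6 each, so 10 chords.
B has 80 beats and chords last 8 each, so 10 chords.
C has 20 beats and chords last 4 each, so 5 chords.
D has 40 beats and chords last 1 each, so 40 chords.
E has 45 beats and chords last 1.5 each, so 30 chords.
Total: 10 + 10 + 5 + 40 + 30 = 95.

95 chords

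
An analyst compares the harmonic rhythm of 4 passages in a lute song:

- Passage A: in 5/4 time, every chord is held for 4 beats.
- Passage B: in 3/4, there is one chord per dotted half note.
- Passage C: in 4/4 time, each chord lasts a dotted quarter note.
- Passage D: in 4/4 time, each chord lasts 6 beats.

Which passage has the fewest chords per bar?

A: each chord is 4 beats in 5/4, so 1.25 per bar.
B: each chord is 3 beats in 3/4, so 1 per bar.
C: each chord is 1.5 beats in 4/4, so 8/3 per bar.
D: each chord is 6 beats in 4/4, so 2/3 per bar.
Slowest is D at 2/3 chords/bar.

Passage D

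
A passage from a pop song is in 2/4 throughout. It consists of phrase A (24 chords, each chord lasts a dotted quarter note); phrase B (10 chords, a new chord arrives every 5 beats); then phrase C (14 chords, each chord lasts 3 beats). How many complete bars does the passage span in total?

A: 24 × 1.5 = 36 beats = 18 bars.
B: 10 × 5 = 50 beats = 25 bars.
C: 14 × 3 = 42 beats = 21 bars.
Total: 18 + 25 + 21 = 64 bars.

64 bars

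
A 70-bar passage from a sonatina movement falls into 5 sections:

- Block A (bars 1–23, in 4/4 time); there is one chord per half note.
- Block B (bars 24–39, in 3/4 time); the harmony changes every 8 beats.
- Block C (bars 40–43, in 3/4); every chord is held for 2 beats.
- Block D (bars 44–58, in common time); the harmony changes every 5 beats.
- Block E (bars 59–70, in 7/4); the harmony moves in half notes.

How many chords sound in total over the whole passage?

A: 23 bars × 4 beats = 92 beats; 2 beats/chord → 46 chords.
B: 16 bars × 3 beats = 48 beats; 8 beats/chord → 6 chords.
C: 4 bars × 3 beats = 12 beats; 2 beats/chord → 6 chords.
D: 15 bars × 4 beats = 60 beats; 5 beats/chord → 12 chords.
E: 12 bars × 7 beats = 84 beats; 2 beats/chord → 42 chords.
Total: 46 + 6 + 6 + 12 + 42 = 112.

112 chords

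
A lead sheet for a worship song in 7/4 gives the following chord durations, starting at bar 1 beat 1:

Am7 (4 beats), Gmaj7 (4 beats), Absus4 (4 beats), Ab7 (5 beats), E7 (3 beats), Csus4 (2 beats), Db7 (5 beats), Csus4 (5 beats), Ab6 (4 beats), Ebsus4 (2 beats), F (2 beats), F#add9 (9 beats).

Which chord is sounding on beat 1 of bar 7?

F#add9

Beat 1 of bar 7 is beat (7−1)×7 + 1 = 43 overall.
Running totals: Am7 ends at 4, Gmaj7 ends at 8, Absus4 ends at 12, Ab7 ends at 17, E7 ends at 20, Csus4 ends at 22, Db7 ends at 27, Csus4 ends at 32, Ab6 ends at 36, Ebsus4 ends at 38, F ends at 40, F#add9 ends at 49.
Beat 43 falls within F#add9.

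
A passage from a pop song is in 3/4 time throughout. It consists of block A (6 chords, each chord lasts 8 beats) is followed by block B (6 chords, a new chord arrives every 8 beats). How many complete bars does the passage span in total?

A: 6 × 8 = 48 beats = 16 bars.
B: 6 × 8 = 48 beats = 16 bars.
Total: 16 + 16 = 32 bars.

32 bars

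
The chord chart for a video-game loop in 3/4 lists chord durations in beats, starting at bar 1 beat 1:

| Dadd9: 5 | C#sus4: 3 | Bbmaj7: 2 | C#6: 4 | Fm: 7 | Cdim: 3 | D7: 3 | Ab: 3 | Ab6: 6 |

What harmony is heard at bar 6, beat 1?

Beat 1 of bar 6 is beat (6−1)×3 + 1 = 16 overall.
Running totals: Dadd9 ends at 5, C#sus4 ends at 8, Bbmaj7 ends at 10, C#6 ends at 14, Fm ends at 21.
Beat 16 falls within Fm.

Fm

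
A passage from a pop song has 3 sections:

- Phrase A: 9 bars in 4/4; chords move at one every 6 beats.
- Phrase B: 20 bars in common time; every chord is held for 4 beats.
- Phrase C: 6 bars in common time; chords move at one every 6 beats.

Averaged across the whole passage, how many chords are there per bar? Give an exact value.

6/7 chords per bar

A: 9 bars of 4 beats is 36 beats; at 6 beats each that's 6 chords.
B: 20 bars of 4 beats is 80 beats; at 4 beats each that's 20 chords.
C: 6 bars of 4 beats is 24 beats; at 6 beats each that's 4 chords.
Overall: 30 chords over 35 bars → 30/35 = 6/7 chords per bar.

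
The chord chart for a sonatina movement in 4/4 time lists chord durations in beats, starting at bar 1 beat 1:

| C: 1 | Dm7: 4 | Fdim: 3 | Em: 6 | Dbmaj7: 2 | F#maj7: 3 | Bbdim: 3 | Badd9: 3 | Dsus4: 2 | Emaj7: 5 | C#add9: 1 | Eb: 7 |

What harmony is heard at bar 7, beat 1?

Beat 1 of bar 7 is beat (7−1)×4 + 1 = 25 overall.
Running totals: C ends at 1, Dm7 ends at 5, Fdim ends at 8, Em ends at 14, Dbmaj7 ends at 16, F#maj7 ends at 19, Bbdim ends at 22, Badd9 ends at 25.
Beat 25 falls within Badd9.

Badd9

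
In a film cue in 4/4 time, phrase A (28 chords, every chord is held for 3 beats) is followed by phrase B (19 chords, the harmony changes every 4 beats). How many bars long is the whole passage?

A: 28 × 3 = 84 beats = 21 bars.
B: 19 × 4 = 76 beats = 19 bars.
Total: 21 + 19 = 40 bars.

40 bars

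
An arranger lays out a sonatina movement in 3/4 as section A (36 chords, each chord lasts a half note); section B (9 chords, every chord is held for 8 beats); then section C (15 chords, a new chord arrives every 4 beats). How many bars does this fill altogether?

68 bars

A: 36 × 2 = 72 beats = 24 bars.
B: 9 × 8 = 72 beats = 24 bars.
C: 15 × 4 = 60 beats = 20 bars.
Total: 24 + 24 + 20 = 68 bars.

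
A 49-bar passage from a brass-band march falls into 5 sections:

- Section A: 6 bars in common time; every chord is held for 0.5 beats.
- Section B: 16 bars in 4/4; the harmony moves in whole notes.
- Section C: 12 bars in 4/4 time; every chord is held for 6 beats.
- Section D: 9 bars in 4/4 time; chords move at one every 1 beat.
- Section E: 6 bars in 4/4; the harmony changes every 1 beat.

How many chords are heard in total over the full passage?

A: 6 bars × 4 beats = 24 beats; 0.5 beats/chord → 48 chords.
B: 16 bars × 4 beats = 64 beats; 4 beats/chord → 16 chords.
C: 12 bars × 4 beats = 48 beats; 6 beats/chord → 8 chords.
D: 9 bars × 4 beats = 36 beats; 1 beat/chord → 36 chords.
E: 6 bars × 4 beats = 24 beats; 1 beat/chord → 24 chords.
Total: 48 + 16 + 8 + 36 + 24 = 132.

132 chords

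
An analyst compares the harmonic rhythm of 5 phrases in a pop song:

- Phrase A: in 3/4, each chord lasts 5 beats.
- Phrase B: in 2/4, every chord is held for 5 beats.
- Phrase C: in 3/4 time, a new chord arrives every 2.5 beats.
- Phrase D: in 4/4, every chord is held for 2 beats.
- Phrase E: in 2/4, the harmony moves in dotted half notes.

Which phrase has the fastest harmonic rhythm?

Phrase D

A: each chord is 5 beats in 3/4, so 0.6 per bar.
B: each chord is 5 beats in 2/4, so 0.4 per bar.
C: each chord is 2.5 beats in 3/4, so 1.2 per bar.
D: each chord is 2 beats in 4/4, so 2 per bar.
E: each chord is 3 beats in 2/4, so 2/3 per bar.
Fastest is D at 2 chords/bar.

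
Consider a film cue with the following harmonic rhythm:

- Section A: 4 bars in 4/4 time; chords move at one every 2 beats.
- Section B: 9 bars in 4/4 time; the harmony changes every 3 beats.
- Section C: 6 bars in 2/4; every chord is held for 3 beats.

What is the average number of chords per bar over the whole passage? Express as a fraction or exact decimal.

A: 4 × 4 = 16 beats ÷ 2 = 8 chords.
B: 9 × 4 = 36 beats ÷ 3 = 12 chords.
C: 6 × 2 = 12 beats ÷ 3 = 4 chords.
Overall: 24 chords over 19 bars → 24/19 = 24/19 chords per bar.

24/19 chords per bar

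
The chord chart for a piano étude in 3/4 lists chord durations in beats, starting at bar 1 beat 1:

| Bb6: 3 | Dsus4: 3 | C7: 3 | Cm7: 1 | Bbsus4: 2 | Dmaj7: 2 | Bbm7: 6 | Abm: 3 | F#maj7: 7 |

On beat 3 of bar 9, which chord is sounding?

F#maj7

Beat 3 of bar 9 is beat (9−1)×3 + 3 = 27 overall.
Running totals: Bb6 ends at 3, Dsus4 ends at 6, C7 ends at 9, Cm7 ends at 10, Bbsus4 ends at 12, Dmaj7 ends at 14, Bbm7 ends at 20, Abm ends at 23, F#maj7 ends at 30.
Beat 27 falls within F#maj7.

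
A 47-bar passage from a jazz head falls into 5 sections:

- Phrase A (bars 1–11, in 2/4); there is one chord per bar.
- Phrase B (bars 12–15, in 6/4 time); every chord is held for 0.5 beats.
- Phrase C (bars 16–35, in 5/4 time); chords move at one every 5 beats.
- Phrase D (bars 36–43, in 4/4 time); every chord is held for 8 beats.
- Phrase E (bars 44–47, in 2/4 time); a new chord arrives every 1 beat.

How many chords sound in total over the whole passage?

A: 11·2 = 22 beats, 22/2 = 11 chords.
B: 4·6 = 24 beats, 24/0.5 = 48 chords.
C: 20·5 = 100 beats, 100/5 = 20 chords.
D: 8·4 = 32 beats, 32/8 = 4 chords.
E: 4·2 = 8 beats, 8/1 = 8 chords.
Total: 11 + 48 + 20 + 4 + 8 = 91.

91 chords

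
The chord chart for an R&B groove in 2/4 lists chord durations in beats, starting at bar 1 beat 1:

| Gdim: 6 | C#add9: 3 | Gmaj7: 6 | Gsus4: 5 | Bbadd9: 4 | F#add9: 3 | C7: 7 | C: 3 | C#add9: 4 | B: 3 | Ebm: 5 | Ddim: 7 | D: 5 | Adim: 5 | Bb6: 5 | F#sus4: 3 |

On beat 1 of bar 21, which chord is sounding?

Beat 1 of bar 21 is beat (21−1)×2 + 1 = 41 overall.
Running totals: Gdim ends at 6, C#add9 ends at 9, Gmaj7 ends at 15, Gsus4 ends at 20, Bbadd9 ends at 24, F#add9 ends at 27, C7 ends at 34, C ends at 37, C#add9 ends at 41.
Beat 41 falls within C#add9.

C#add9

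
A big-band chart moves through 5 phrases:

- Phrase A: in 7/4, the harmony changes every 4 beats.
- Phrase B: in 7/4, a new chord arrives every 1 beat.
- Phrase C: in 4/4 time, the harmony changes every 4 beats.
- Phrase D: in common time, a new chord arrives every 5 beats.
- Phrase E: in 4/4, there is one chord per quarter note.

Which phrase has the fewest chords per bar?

A: 7/4 = 1.75 chords/bar.
B: 7/1 = 7 chords/bar.
C: 4/4 = 1 chord/bar.
D: 4/5 = 0.8 chords/bar.
E: 4/1 = 4 chords/bar.
Slowest is D at 0.8 chords/bar.

Phrase D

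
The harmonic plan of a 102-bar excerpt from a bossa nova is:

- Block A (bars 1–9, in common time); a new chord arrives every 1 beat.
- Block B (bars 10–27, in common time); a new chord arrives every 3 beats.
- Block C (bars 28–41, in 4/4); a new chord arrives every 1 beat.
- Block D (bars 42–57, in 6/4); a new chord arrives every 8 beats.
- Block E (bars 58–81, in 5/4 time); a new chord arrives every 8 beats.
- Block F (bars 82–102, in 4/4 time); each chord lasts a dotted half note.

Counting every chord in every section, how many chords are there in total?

A: 9·4 = 36 beats, 36/1 = 36 chords.
B: 18·4 = 72 beats, 72/3 = 24 chords.
C: 14·4 = 56 beats, 56/1 = 56 chords.
D: 16·6 = 96 beats, 96/8 = 12 chords.
E: 24·5 = 120 beats, 120/8 = 15 chords.
F: 21·4 = 84 beats, 84/3 = 28 chords.
Total: 36 + 24 + 56 + 12 + 15 + 28 = 171.

171 chords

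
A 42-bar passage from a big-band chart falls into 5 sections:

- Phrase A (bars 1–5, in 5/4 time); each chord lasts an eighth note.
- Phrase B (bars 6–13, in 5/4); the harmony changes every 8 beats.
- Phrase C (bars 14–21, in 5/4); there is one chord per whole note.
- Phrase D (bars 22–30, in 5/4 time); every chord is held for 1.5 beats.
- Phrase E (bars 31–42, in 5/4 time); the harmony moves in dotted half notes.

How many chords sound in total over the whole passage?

A: 5·5 = 25 beats, 25/0.5 = 50 chords.
B: 8·5 = 40 beats, 40/8 = 5 chords.
C: 8·5 = 40 beats, 40/4 = 10 chords.
D: 9·5 = 45 beats, 45/1.5 = 30 chords.
E: 12·5 = 60 beats, 60/3 = 20 chords.
Total: 50 + 5 + 10 + 30 + 20 = 115.

115 chords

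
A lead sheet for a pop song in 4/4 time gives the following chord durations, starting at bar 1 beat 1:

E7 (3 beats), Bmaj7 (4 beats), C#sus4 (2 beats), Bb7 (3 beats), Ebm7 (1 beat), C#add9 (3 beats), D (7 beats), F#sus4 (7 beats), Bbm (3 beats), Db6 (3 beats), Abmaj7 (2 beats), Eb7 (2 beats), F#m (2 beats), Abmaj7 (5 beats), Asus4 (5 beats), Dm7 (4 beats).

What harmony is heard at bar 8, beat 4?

Beat 4 of bar 8 is beat (8−1)×4 + 4 = 32 overall.
Running totals: E7 ends at 3, Bmaj7 ends at 7, C#sus4 ends at 9, Bb7 ends at 12, Ebm7 ends at 13, C#add9 ends at 16, D ends at 23, F#sus4 ends at 30, Bbm ends at 33.
Beat 32 falls within Bbm.

Bbm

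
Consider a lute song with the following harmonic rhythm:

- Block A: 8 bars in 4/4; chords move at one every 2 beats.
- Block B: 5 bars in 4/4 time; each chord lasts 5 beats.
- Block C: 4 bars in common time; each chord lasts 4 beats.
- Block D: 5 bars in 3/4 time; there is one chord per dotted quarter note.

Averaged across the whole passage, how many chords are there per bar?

17/11 chords per bar

A: 8 × 4 = 32 beats ÷ 2 = 16 chords.
B: 5 × 4 = 20 beats ÷ 5 = 4 chords.
C: 4 × 4 = 16 beats ÷ 4 = 4 chords.
D: 5 × 3 = 15 beats ÷ 1.5 = 10 chords.
Overall: 34 chords over 22 bars → 34/22 = 17/11 chords per bar.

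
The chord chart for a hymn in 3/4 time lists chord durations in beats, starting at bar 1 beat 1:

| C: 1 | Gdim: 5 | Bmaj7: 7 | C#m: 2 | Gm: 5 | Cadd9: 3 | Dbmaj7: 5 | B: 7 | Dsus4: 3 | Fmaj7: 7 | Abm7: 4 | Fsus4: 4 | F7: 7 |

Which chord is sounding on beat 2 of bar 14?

Beat 2 of bar 14 is beat (14−1)×3 + 2 = 41 overall.
Running totals: C ends at 1, Gdim ends at 6, Bmaj7 ends at 13, C#m ends at 15, Gm ends at 20, Cadd9 ends at 23, Dbmaj7 ends at 28, B ends at 35, Dsus4 ends at 38, Fmaj7 ends at 45.
Beat 41 falls within Fmaj7.

Fmaj7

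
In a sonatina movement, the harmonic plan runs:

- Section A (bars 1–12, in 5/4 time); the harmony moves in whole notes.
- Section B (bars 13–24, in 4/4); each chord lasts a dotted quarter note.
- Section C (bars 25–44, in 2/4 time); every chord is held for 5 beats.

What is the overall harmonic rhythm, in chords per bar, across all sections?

1.25 chords per bar

A: 12 bars of 5 beats is 60 beats; at 4 beats each that's 15 chords.
B: 12 bars of 4 beats is 48 beats; at 1.5 beats each that's 32 chords.
C: 20 bars of 2 beats is 40 beats; at 5 beats each that's 8 chords.
Overall: 55 chords over 44 bars → 55/44 = 1.25 chords per bar.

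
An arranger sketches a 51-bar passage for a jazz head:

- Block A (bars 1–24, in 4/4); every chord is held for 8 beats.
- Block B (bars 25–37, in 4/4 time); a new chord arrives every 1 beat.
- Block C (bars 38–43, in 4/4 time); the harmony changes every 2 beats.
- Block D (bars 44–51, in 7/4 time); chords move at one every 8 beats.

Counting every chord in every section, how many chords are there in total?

A: 24·4 = 96 beats, 96/8 = 12 chords.
B: 13·4 = 52 beats, 52/1 = 52 chords.
C: 6·4 = 24 beats, 24/2 = 12 chords.
D: 8·7 = 56 beats, 56/8 = 7 chords.
Total: 12 + 52 + 12 + 7 = 83.

83 chords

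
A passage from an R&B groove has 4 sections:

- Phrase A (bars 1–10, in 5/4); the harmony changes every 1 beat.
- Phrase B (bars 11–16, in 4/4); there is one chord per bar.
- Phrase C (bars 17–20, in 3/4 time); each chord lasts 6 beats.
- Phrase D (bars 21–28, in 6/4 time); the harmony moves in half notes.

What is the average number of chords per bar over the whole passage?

41/14 chords per bar

A: 10 × 5 = 50 beats ÷ 1 = 50 chords.
B: 6 × 4 = 24 beats ÷ 4 = 6 chords.
C: 4 × 3 = 12 beats ÷ 6 = 2 chords.
D: 8 × 6 = 48 beats ÷ 2 = 24 chords.
Overall: 82 chords over 28 bars → 82/28 = 41/14 chords per bar.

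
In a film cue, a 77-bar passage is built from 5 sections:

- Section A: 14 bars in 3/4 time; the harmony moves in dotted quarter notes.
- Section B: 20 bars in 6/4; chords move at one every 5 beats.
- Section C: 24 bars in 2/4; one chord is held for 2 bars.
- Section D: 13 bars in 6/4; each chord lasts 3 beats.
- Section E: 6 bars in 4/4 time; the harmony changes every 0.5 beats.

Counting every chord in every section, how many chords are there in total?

138 chords

A: 14·3 = 42 beats, 42/1.5 = 28 chords.
B: 20·6 = 120 beats, 120/5 = 24 chords.
C: 24·2 = 48 beats, 48/4 = 12 chords.
D: 13·6 = 78 beats, 78/3 = 26 chords.
E: 6·4 = 24 beats, 24/0.5 = 48 chords.
Total: 28 + 24 + 12 + 26 + 48 = 138.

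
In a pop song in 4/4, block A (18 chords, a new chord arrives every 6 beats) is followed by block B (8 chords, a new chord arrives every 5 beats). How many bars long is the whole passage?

37 bars

A: 18 × 6 = 108 beats = 27 bars.
B: 8 × 5 = 40 beats = 10 bars.
Total: 27 + 10 = 37 bars.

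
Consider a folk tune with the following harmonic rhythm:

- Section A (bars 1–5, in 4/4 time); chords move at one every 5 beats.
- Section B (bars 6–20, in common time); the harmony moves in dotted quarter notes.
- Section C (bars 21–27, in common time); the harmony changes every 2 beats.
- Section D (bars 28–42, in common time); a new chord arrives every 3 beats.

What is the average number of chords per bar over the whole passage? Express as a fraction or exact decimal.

A: 5 bars of 4 beats is 20 beats; at 5 beats each that's 4 chords.
B: 15 bars of 4 beats is 60 beats; at 1.5 beats each that's 40 chords.
C: 7 bars of 4 beats is 28 beats; at 2 beats each that's 14 chords.
D: 15 bars of 4 beats is 60 beats; at 3 beats each that's 20 chords.
Overall: 78 chords over 42 bars → 78/42 = 13/7 chords per bar.

13/7 chords per bar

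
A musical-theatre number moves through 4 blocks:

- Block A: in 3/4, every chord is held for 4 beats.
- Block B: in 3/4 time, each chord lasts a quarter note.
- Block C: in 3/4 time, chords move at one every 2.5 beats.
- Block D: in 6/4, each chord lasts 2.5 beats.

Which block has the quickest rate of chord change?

A: 3 beats/bar ÷ 4 beats/chord = 0.75 chords/bar.
B: 3 beats/bar ÷ 1 beat/chord = 3 chords/bar.
C: 3 beats/bar ÷ 2.5 beats/chord = 1.2 chords/bar.
D: 6 beats/bar ÷ 2.5 beats/chord = 2.4 chords/bar.
Fastest is B at 3 chords/bar.

Block B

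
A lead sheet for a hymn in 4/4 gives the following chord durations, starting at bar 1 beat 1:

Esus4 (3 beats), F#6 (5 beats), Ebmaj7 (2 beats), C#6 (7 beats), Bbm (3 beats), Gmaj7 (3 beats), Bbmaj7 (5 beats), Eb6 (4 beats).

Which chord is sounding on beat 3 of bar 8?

Beat 3 of bar 8 is beat (8−1)×4 + 3 = 31 overall.
Running totals: Esus4 ends at 3, F#6 ends at 8, Ebmaj7 ends at 10, C#6 ends at 17, Bbm ends at 20, Gmaj7 ends at 23, Bbmaj7 ends at 28, Eb6 ends at 32.
Beat 31 falls within Eb6.

Eb6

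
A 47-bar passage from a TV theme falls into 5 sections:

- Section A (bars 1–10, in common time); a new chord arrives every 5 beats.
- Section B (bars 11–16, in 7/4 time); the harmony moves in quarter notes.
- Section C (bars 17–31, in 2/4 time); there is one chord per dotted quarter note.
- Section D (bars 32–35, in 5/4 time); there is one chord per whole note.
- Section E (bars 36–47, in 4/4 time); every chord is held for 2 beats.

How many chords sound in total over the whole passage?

A: 10·4 = 40 beats, 40/5 = 8 chords.
B: 6·7 = 42 beats, 42/1 = 42 chords.
C: 15·2 = 30 beats, 30/1.5 = 20 chords.
D: 4·5 = 20 beats, 20/4 = 5 chords.
E: 12·4 = 48 beats, 48/2 = 24 chords.
Total: 8 + 42 + 20 + 5 + 24 = 99.

99 chords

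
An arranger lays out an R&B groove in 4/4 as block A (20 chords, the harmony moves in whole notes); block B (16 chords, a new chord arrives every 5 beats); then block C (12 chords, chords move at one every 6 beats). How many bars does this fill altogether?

A: 20 × 4 = 80 beats = 20 bars.
B: 16 × 5 = 80 beats = 20 bars.
C: 12 × 6 = 72 beats = 18 bars.
Total: 20 + 20 + 18 = 58 bars.

58 bars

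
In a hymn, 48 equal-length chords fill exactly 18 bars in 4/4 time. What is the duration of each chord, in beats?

1.5 beats

18 bars × 4 beats/bar = 72 beats total.
72 beats ÷ 48 chords = 1.5 beats per chord.
(That is a dotted quarter note.)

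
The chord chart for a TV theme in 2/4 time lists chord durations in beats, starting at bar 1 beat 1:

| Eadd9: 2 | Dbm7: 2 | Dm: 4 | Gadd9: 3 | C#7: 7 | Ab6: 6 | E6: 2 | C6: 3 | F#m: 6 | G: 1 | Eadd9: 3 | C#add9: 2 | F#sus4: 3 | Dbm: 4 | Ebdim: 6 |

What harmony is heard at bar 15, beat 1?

Beat 1 of bar 15 is beat (15−1)×2 + 1 = 29 overall.
Running totals: Eadd9 ends at 2, Dbm7 ends at 4, Dm ends at 8, Gadd9 ends at 11, C#7 ends at 18, Ab6 ends at 24, E6 ends at 26, C6 ends at 29.
Beat 29 falls within C6.

C6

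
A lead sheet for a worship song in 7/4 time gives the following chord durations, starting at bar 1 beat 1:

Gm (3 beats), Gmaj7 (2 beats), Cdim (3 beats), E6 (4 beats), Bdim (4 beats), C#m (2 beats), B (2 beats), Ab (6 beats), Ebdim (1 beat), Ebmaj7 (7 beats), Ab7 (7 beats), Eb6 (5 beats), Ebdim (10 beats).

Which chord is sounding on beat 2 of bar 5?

Ebmaj7

Beat 2 of bar 5 is beat (5−1)×7 + 2 = 30 overall.
Running totals: Gm ends at 3, Gmaj7 ends at 5, Cdim ends at 8, E6 ends at 12, Bdim ends at 16, C#m ends at 18, B ends at 20, Ab ends at 26, Ebdim ends at 27, Ebmaj7 ends at 34.
Beat 30 falls within Ebmaj7.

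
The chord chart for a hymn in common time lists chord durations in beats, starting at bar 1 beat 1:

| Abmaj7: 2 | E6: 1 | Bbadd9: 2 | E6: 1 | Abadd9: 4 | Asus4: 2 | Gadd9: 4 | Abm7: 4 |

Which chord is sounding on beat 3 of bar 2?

Beat 3 of bar 2 is beat (2−1)×4 + 3 = 7 overall.
Running totals: Abmaj7 ends at 2, E6 ends at 3, Bbadd9 ends at 5, E6 ends at 6, Abadd9 ends at 10.
Beat 7 falls within Abadd9.

Abadd9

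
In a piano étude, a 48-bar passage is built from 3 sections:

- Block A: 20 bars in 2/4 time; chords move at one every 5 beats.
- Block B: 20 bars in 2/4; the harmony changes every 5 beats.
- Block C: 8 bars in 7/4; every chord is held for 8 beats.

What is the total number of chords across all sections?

23 chords

A: 20 bars × 2 beats = 40 beats; 5 beats/chord → 8 chords.
B: 20 bars × 2 beats = 40 beats; 5 beats/chord → 8 chords.
C: 8 bars × 7 beats = 56 beats; 8 beats/chord → 7 chords.
Total: 8 + 8 + 7 = 23.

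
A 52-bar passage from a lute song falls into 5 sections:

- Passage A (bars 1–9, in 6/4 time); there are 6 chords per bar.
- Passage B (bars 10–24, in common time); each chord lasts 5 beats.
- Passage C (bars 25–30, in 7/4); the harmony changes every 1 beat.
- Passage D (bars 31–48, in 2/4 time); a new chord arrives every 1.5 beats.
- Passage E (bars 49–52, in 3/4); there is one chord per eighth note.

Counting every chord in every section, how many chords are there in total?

156 chords

A: 9·6 = 54 beats, 54/1 = 54 chords.
B: 15·4 = 60 beats, 60/5 = 12 chords.
C: 6·7 = 42 beats, 42/1 = 42 chords.
D: 18·2 = 36 beats, 36/1.5 = 24 chords.
E: 4·3 = 12 beats, 12/0.5 = 24 chords.
Total: 54 + 12 + 42 + 24 + 24 = 156.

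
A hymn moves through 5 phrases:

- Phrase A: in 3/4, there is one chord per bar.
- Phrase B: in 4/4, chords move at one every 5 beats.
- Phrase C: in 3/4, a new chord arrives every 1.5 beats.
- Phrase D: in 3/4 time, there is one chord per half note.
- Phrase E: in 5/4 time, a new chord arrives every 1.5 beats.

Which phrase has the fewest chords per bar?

Phrase B

A: 3 beats/bar ÷ 3 beats/chord = 1 chord/bar.
B: 4 beats/bar ÷ 5 beats/chord = 0.8 chords/bar.
C: 3 beats/bar ÷ 1.5 beats/chord = 2 chords/bar.
D: 3 beats/bar ÷ 2 beats/chord = 1.5 chords/bar.
E: 5 beats/bar ÷ 1.5 beats/chord = 10/3 chords/bar.
Slowest is B at 0.8 chords/bar.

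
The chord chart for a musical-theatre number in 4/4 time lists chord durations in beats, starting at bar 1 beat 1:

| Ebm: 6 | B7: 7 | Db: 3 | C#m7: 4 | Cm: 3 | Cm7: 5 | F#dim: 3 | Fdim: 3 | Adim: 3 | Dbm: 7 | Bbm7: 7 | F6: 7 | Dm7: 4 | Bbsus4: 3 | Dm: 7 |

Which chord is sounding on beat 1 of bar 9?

Beat 1 of bar 9 is beat (9−1)×4 + 1 = 33 overall.
Running totals: Ebm ends at 6, B7 ends at 13, Db ends at 16, C#m7 ends at 20, Cm ends at 23, Cm7 ends at 28, F#dim ends at 31, Fdim ends at 34.
Beat 33 falls within Fdim.

Fdim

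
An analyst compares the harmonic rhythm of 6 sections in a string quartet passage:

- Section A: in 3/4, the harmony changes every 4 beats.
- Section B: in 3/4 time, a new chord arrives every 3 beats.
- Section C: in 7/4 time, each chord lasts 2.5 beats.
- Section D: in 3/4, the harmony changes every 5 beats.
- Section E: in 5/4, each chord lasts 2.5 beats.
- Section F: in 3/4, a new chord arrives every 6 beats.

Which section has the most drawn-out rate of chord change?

Section F

A: each chord is 4 beats in 3/4, so 0.75 per bar.
B: each chord is 3 beats in 3/4, so 1 per bar.
C: each chord is 2.5 beats in 7/4, so 2.8 per bar.
D: each chord is 5 beats in 3/4, so 0.6 per bar.
E: each chord is 2.5 beats in 5/4, so 2 per bar.
F: each chord is 6 beats in 3/4, so 0.5 per bar.
Slowest is F at 0.5 chords/bar.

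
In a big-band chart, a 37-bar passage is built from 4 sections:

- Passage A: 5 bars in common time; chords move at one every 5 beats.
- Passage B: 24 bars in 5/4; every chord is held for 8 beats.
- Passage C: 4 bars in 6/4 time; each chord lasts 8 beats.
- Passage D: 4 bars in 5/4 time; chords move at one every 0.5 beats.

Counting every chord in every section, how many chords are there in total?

A: 5·4 = 20 beats, 20/5 = 4 chords.
B: 24·5 = 120 beats, 120/8 = 15 chords.
C: 4·6 = 24 beats, 24/8 = 3 chords.
D: 4·5 = 20 beats, 20/0.5 = 40 chords.
Total: 4 + 15 + 3 + 40 = 62.

62 chords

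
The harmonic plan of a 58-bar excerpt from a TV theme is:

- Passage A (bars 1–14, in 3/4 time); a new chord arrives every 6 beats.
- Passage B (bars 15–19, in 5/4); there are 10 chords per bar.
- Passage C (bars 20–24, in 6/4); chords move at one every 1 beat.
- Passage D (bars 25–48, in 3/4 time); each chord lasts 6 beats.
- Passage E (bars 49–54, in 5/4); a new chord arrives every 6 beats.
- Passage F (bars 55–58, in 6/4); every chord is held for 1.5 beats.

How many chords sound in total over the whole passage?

120 chords

A has 42 beats and chords last 6 each, so 7 chords.
B has 25 beats and chords last 0.5 each, so 50 chords.
C has 30 beats and chords last 1 each, so 30 chords.
D has 72 beats and chords last 6 each, so 12 chords.
E has 30 beats and chords last 6 each, so 5 chords.
F has 24 beats and chords last 1.5 each, so 16 chords.
Total: 7 + 50 + 30 + 12 + 5 + 16 = 120.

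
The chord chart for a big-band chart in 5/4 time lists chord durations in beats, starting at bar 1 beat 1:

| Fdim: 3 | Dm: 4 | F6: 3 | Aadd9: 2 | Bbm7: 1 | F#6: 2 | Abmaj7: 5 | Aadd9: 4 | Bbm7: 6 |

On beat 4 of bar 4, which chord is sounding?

Abmaj7

Beat 4 of bar 4 is beat (4−1)×5 + 4 = 19 overall.
Running totals: Fdim ends at 3, Dm ends at 7, F6 ends at 10, Aadd9 ends at 12, Bbm7 ends at 13, F#6 ends at 15, Abmaj7 ends at 20.
Beat 19 falls within Abmaj7.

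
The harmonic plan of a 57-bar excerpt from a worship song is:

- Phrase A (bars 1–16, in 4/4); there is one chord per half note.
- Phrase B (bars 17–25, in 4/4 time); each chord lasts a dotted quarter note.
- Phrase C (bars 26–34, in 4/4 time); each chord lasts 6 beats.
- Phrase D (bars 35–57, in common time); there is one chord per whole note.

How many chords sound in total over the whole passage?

A has 64 beats and chords last 2 each, so 32 chords.
B has 36 beats and chords last 1.5 each, so 24 chords.
C has 36 beats and chords last 6 each, so 6 chords.
D has 92 beats and chords last 4 each, so 23 chords.
Total: 32 + 24 + 6 + 23 = 85.

85 chords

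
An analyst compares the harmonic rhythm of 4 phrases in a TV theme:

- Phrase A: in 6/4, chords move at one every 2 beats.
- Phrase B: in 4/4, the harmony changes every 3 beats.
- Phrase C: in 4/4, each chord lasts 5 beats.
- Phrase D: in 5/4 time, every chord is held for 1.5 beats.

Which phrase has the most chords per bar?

Phrase D

A: 6/2 = 3 chords/bar.
B: 4/3 = 4/3 chords/bar.
C: 4/5 = 0.8 chords/bar.
D: 5/1.5 = 10/3 chords/bar.
Fastest is D at 10/3 chords/bar.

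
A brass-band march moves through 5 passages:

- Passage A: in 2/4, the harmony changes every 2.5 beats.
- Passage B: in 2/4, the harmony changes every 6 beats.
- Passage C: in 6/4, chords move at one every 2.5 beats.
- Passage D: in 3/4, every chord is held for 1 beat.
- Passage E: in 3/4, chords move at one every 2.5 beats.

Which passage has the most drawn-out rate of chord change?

Passage B

A: 2/2.5 = 0.8 chords/bar.
B: 2/6 = 1/3 chords/bar.
C: 6/2.5 = 2.4 chords/bar.
D: 3/1 = 3 chords/bar.
E: 3/2.5 = 1.2 chords/bar.
Slowest is B at 1/3 chords/bar.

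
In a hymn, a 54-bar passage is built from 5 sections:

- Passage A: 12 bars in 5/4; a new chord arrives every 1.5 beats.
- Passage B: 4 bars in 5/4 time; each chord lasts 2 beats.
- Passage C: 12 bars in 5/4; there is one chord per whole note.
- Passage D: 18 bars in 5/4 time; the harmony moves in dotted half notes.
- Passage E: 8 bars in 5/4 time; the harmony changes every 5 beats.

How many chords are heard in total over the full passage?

A: 12·5 = 60 beats, 60/1.5 = 40 chords.
B: 4·5 = 20 beats, 20/2 = 10 chords.
C: 12·5 = 60 beats, 60/4 = 15 chords.
D: 18·5 = 90 beats, 90/3 = 30 chords.
E: 8·5 = 40 beats, 40/5 = 8 chords.
Total: 40 + 10 + 15 + 30 + 8 = 103.

103 chords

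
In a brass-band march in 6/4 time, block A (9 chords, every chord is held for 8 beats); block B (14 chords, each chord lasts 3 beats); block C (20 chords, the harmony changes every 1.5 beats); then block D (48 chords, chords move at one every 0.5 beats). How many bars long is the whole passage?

28 bars

A: 9 × 8 = 72 beats = 12 bars.
B: 14 × 3 = 42 beats = 7 bars.
C: 20 × 1.5 = 30 beats = 5 bars.
D: 48 × 0.5 = 24 beats = 4 bars.
Total: 12 + 7 + 5 + 4 = 28 bars.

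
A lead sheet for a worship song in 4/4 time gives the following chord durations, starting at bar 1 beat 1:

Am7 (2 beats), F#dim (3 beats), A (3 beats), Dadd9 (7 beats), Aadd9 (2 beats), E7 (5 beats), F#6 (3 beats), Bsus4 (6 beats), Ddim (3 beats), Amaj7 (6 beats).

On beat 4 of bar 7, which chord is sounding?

Bsus4

Beat 4 of bar 7 is beat (7−1)×4 + 4 = 28 overall.
Running totals: Am7 ends at 2, F#dim ends at 5, A ends at 8, Dadd9 ends at 15, Aadd9 ends at 17, E7 ends at 22, F#6 ends at 25, Bsus4 ends at 31.
Beat 28 falls within Bsus4.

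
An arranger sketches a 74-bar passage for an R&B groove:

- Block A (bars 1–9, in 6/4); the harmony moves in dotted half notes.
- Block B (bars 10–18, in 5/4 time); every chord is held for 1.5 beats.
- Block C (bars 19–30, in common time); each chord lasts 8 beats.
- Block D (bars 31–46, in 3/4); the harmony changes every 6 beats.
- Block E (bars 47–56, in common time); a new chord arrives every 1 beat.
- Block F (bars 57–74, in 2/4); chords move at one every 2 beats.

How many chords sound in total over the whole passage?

120 chords

A: 9 bars × 6 beats = 54 beats; 3 beats/chord → 18 chords.
B: 9 bars × 5 beats = 45 beats; 1.5 beats/chord → 30 chords.
C: 12 bars × 4 beats = 48 beats; 8 beats/chord → 6 chords.
D: 16 bars × 3 beats = 48 beats; 6 beats/chord → 8 chords.
E: 10 bars × 4 beats = 40 beats; 1 beat/chord → 40 chords.
F: 18 bars × 2 beats = 36 beats; 2 beats/chord → 18 chords.
Total: 18 + 30 + 6 + 8 + 40 + 18 = 120.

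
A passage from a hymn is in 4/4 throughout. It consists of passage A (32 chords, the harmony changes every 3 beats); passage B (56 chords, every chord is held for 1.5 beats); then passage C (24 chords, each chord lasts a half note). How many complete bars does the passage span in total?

A: 32 × 3 = 96 beats = 24 bars.
B: 56 × 1.5 = 84 beats = 21 bars.
C: 24 × 2 = 48 beats = 12 bars.
Total: 24 + 21 + 12 = 57 bars.

57 bars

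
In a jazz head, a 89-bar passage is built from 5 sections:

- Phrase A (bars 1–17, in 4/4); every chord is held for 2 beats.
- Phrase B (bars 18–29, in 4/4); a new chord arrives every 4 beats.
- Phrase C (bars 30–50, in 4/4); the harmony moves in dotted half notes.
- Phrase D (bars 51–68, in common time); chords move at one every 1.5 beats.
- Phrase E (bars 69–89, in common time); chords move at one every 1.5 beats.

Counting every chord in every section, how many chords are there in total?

A: 17·4 = 68 beats, 68/2 = 34 chords.
B: 12·4 = 48 beats, 48/4 = 12 chords.
C: 21·4 = 84 beats, 84/3 = 28 chords.
D: 18·4 = 72 beats, 72/1.5 = 48 chords.
E: 21·4 = 84 beats, 84/1.5 = 56 chords.
Total: 34 + 12 + 28 + 48 + 56 = 178.

178 chords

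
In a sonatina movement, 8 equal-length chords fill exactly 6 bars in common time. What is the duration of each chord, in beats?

6 bars × 4 beats/bar = 24 beats total.
24 beats ÷ 8 chords = 3 beats per chord.
(That is a dotted half note.)

3 beats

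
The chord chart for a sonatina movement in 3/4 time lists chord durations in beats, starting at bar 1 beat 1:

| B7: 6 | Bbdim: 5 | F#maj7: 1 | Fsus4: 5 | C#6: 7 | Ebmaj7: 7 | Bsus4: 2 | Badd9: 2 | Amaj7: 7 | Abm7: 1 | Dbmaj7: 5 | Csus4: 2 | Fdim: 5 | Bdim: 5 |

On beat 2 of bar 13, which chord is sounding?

Beat 2 of bar 13 is beat (13−1)×3 + 2 = 38 overall.
Running totals: B7 ends at 6, Bbdim ends at 11, F#maj7 ends at 12, Fsus4 ends at 17, C#6 ends at 24, Ebmaj7 ends at 31, Bsus4 ends at 33, Badd9 ends at 35, Amaj7 ends at 42.
Beat 38 falls within Amaj7.

Amaj7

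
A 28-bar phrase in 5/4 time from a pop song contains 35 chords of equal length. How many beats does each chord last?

4 beats

28 bars × 5 beats/bar = 140 beats total.
140 beats ÷ 35 chords = 4 beats per chord.
(That is a whole note.)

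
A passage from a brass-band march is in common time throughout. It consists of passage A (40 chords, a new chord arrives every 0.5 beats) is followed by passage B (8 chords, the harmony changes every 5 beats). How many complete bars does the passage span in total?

15 bars

A: 40 × 0.5 = 20 beats = 5 bars.
B: 8 × 5 = 40 beats = 10 bars.
Total: 5 + 10 = 15 bars.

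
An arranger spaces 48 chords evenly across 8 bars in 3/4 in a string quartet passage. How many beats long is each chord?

8 bars × 3 beats/bar = 24 beats total.
24 beats ÷ 48 chords = 0.5 beats per chord.
(That is an eighth note.)

0.5 beats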